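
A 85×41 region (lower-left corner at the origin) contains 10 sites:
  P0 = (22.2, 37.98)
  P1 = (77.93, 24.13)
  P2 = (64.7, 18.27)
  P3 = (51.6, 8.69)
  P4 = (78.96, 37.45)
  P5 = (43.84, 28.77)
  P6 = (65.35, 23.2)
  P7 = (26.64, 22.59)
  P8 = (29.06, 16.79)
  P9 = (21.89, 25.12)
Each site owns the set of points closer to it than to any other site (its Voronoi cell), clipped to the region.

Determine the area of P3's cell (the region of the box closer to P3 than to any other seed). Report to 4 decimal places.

1. box [0,85]×[0,41]: [(0, 0) (85, 0) (85, 41) (0, 41)]
2. ⊥bis P3·P0 via (36.9,23.335): [(13.6523, 0) (85, 0) (85, 41) (54.4989, 41)]  |A|=2087.9001
3. ⊥bis P3·P1 via (64.765,16.41): [(51.8843, 38.3756) (13.6523, 0) (74.3879, 0)]  |A|=1165.3815
4. ⊥bis P3·P2 via (58.15,13.48): [(44.9984, 31.4639) (13.6523, 0) (68.0079, 0)]  |A|=855.1182
5. ⊥bis P3·P4 via (65.28,23.07): [(44.9984, 31.4639) (13.6523, 0) (68.0079, 0)]  |A|=855.1182
6. ⊥bis P3·P5 via (47.72,18.73): [(52.8585, 20.7158) (22.6664, 9.0479) (13.6523, 0) (68.0079, 0)]  |A|=647.0099
7. ⊥bis P3·P6 via (58.475,15.945): [(52.8585, 20.7158) (22.6664, 9.0479) (13.6523, 0) (68.0079, 0)]  |A|=647.0099
8. ⊥bis P3·P7 via (39.12,15.64): [(52.8585, 20.7158) (38.9543, 15.3425) (30.4102, 0) (68.0079, 0)]  |A|=473.1398
9. ⊥bis P3·P8 via (40.33,12.74): [(52.8585, 20.7158) (41.6379, 16.3796) (35.7517, 0) (68.0079, 0)]  |A|=413.2379
10. ⊥bis P3·P9 via (36.745,16.905): [(52.8585, 20.7158) (41.6379, 16.3796) (35.7517, 0) (68.0079, 0)]  |A|=413.2379
11. canonical 4-gon: [(52.8585, 20.7158) (41.6379, 16.3796) (35.7517, 0) (68.0079, 0)]
12. shoelace: 413.2379

Area of P3's cell: 413.2379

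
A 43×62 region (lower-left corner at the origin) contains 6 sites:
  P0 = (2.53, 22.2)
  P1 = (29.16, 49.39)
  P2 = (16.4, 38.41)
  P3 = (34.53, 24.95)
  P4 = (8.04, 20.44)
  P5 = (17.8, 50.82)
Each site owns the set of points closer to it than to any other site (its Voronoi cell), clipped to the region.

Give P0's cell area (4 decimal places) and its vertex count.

1. box [0,43]×[0,62]: [(0, 0) (43, 0) (43, 62) (0, 62)]
2. ⊥bis P0·P1 via (15.845,35.795): [(0, 51.3137) (0, 0) (43, 0) (43, 9.1993)]  |A|=1301.0282
3. ⊥bis P0·P2 via (9.465,30.305): [(0, 38.4037) (0, 0) (43, 0) (43, 1.611)]  |A|=860.3146
4. ⊥bis P0·P3 via (18.53,23.575): [(18.6252, 22.4671) (0, 38.4037) (0, 0) (20.556, 0)]  |A|=588.555
5. ⊥bis P0·P4 via (5.285,21.32): [(8.4362, 31.1853) (0, 38.4037) (0, 4.7743)]  |A|=141.8514
6. ⊥bis P0·P5 via (10.165,36.51): [(8.4362, 31.1853) (0, 38.4037) (0, 4.7743)]  |A|=141.8514
7. canonical 3-gon: [(8.4362, 31.1853) (0, 38.4037) (0, 4.7743)]
8. shoelace: 141.8514

Area of P0's cell: 141.8514 (3 vertices)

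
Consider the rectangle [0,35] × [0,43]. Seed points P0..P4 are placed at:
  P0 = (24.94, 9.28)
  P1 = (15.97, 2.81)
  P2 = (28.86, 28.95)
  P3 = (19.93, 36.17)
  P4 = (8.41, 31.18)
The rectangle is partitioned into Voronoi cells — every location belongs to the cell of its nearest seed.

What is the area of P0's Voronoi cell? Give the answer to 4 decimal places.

Area of P0's cell: 326.4646

1. box [0,35]×[0,43]: [(0, 0) (35, 0) (35, 43) (0, 43)]
2. ⊥bis P0·P1 via (20.455,6.045): [(0, 34.4038) (24.8152, 0) (35, 0) (35, 43) (0, 43)]  |A|=1078.1313
3. ⊥bis P0·P2 via (26.9,19.115): [(8.3631, 22.8092) (24.8152, 0) (35, 0) (35, 17.5008)]  |A|=349.2363
4. ⊥bis P0·P3 via (22.435,22.725): [(15.3806, 21.4107) (10.0837, 20.4238) (24.8152, 0) (35, 0) (35, 17.5008)]  |A|=342.0696
5. ⊥bis P0·P4 via (16.675,20.23): [(17.6421, 20.96) (12.4977, 17.077) (24.8152, 0) (35, 0) (35, 17.5008)]  |A|=326.4646
6. canonical 5-gon: [(17.6421, 20.96) (12.4977, 17.077) (24.8152, 0) (35, 0) (35, 17.5008)]
7. shoelace: 326.4646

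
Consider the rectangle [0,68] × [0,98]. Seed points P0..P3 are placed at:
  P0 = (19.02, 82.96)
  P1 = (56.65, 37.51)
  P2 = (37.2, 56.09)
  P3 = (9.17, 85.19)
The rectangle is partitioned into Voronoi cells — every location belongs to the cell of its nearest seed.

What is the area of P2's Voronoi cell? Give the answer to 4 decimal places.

Area of P2's cell: 2725.3352

1. box [0,68]×[0,98]: [(0, 0) (68, 0) (68, 98) (0, 98)]
2. ⊥bis P2·P0 via (28.11,69.525): [(0, 50.506) (0, 0) (68, 0) (68, 96.5142)]  |A|=4998.6882
3. ⊥bis P2·P1 via (46.925,46.8): [(0, 50.506) (0, 0) (2.2184, 0) (68, 68.8618) (68, 96.5142)]  |A|=2733.7665
4. ⊥bis P2·P3 via (23.185,70.64): [(7.67, 55.6955) (0, 48.3075) (0, 0) (2.2184, 0) (68, 68.8618) (68, 96.5142)]  |A|=2725.3352
5. canonical 6-gon: [(7.67, 55.6955) (0, 48.3075) (0, 0) (2.2184, 0) (68, 68.8618) (68, 96.5142)]
6. shoelace: 2725.3352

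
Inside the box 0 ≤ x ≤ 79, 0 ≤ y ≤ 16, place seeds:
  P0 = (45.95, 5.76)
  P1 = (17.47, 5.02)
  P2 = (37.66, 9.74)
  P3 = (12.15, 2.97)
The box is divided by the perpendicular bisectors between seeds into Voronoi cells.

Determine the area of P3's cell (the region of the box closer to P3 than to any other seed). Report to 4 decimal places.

1. box [0,79]×[0,16]: [(0, 0) (79, 0) (79, 16) (0, 16)]
2. ⊥bis P3·P0 via (29.05,4.365): [(0, 0) (29.4103, 0) (28.0896, 16) (0, 16)]  |A|=459.9992
3. ⊥bis P3·P1 via (14.81,3.995): [(0, 0) (16.3494, 0) (10.184, 16) (0, 16)]  |A|=212.2675
4. ⊥bis P3·P2 via (24.905,6.355): [(0, 0) (16.3494, 0) (10.184, 16) (0, 16)]  |A|=212.2675
5. canonical 4-gon: [(0, 0) (16.3494, 0) (10.184, 16) (0, 16)]
6. shoelace: 212.2675

Area of P3's cell: 212.2675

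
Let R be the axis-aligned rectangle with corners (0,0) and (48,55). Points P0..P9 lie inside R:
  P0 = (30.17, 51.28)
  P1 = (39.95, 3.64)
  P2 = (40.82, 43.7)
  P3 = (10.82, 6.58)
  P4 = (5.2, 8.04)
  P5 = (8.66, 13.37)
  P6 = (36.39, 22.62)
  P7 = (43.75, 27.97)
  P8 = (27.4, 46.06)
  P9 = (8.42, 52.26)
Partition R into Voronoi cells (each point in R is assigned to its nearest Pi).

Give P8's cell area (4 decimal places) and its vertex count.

Area of P8's cell: 331.2126 (5 vertices)

1. box [0,48]×[0,55]: [(0, 0) (48, 0) (48, 55) (0, 55)]
2. ⊥bis P8·P0 via (28.785,48.67): [(0, 0) (48, 0) (48, 38.4735) (16.8563, 55) (0, 55)]  |A|=2382.6521
3. ⊥bis P8·P1 via (33.675,24.85): [(0, 14.8872) (48, 29.0881) (48, 38.4735) (16.8563, 55) (0, 55)]  |A|=1327.2453
4. ⊥bis P8·P2 via (34.11,44.88): [(0, 14.8872) (30.4181, 23.8865) (34.2651, 45.762) (16.8563, 55) (0, 55)]  |A|=1080.4901
5. ⊥bis P8·P3 via (19.11,26.32): [(0, 34.3454) (27.1835, 22.9295) (30.4181, 23.8865) (34.2651, 45.762) (16.8563, 55) (0, 55)]  |A|=816.0193
6. ⊥bis P8·P4 via (16.3,27.05): [(0, 36.5676) (13.5546, 28.653) (27.1835, 22.9295) (30.4181, 23.8865) (34.2651, 45.762) (16.8563, 55) (0, 55)]  |A|=800.9588
7. ⊥bis P8·P5 via (18.03,29.715): [(0, 40.0509) (28.9533, 23.4531) (30.4181, 23.8865) (34.2651, 45.762) (16.8563, 55) (0, 55)]  |A|=716.2037
8. ⊥bis P8·P6 via (31.895,34.34): [(0, 40.0509) (18.754, 29.3) (32.2826, 34.4887) (34.2651, 45.762) (16.8563, 55) (0, 55)]  |A|=642.8314
9. ⊥bis P8·P7 via (35.575,37.015): [(0, 40.0509) (18.754, 29.3) (32.2826, 34.4887) (34.2651, 45.762) (16.8563, 55) (0, 55)]  |A|=642.8314
10. ⊥bis P8·P9 via (17.91,49.16): [(12.5789, 32.8399) (18.754, 29.3) (32.2826, 34.4887) (34.2651, 45.762) (19.3802, 53.6607)]  |A|=331.2126
11. canonical 5-gon: [(12.5789, 32.8399) (18.754, 29.3) (32.2826, 34.4887) (34.2651, 45.762) (19.3802, 53.6607)]
12. shoelace: 331.2126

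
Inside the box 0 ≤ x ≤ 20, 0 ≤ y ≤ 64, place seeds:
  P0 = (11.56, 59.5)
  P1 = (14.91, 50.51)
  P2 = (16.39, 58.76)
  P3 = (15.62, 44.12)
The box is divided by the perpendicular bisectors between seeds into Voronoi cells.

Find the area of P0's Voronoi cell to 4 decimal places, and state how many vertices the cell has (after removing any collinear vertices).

Area of P0's cell: 158.8526 (4 vertices)

1. box [0,20]×[0,64]: [(0, 0) (20, 0) (20, 64) (0, 64)]
2. ⊥bis P0·P1 via (13.235,55.005): [(0, 50.0732) (20, 57.5259) (20, 64) (0, 64)]  |A|=204.0096
3. ⊥bis P0·P2 via (13.975,59.13): [(0, 50.0732) (13.3496, 55.0477) (14.7211, 64) (0, 64)]  |A|=158.8526
4. ⊥bis P0·P3 via (13.59,51.81): [(0, 50.0732) (13.3496, 55.0477) (14.7211, 64) (0, 64)]  |A|=158.8526
5. canonical 4-gon: [(0, 50.0732) (13.3496, 55.0477) (14.7211, 64) (0, 64)]
6. shoelace: 158.8526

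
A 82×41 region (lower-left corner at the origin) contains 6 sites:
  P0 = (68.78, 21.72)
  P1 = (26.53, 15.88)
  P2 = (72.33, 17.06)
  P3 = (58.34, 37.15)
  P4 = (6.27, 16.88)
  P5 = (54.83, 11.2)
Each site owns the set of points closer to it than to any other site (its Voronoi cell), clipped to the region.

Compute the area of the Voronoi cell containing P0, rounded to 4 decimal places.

1. box [0,82]×[0,41]: [(0, 0) (82, 0) (82, 41) (0, 41)]
2. ⊥bis P0·P1 via (47.655,18.8): [(50.2536, 0) (82, 0) (82, 41) (44.5864, 41)]  |A|=1417.7793
3. ⊥bis P0·P2 via (70.555,19.39): [(49.7629, 3.5505) (82, 28.1088) (82, 41) (44.5864, 41)]  |A|=908.3475
4. ⊥bis P0·P3 via (63.56,29.435): [(47.671, 18.6844) (49.7629, 3.5505) (82, 28.1088) (82, 41) (80.6527, 41)]  |A|=505.9272
5. ⊥bis P0·P4 via (37.525,19.3): [(47.671, 18.6844) (49.7629, 3.5505) (82, 28.1088) (82, 41) (80.6527, 41)]  |A|=505.9272
6. ⊥bis P0·P5 via (61.805,16.46): [(55.919, 24.2651) (63.5943, 14.0873) (82, 28.1088) (82, 41) (80.6527, 41)]  |A|=326.8545
7. canonical 5-gon: [(55.919, 24.2651) (63.5943, 14.0873) (82, 28.1088) (82, 41) (80.6527, 41)]
8. shoelace: 326.8545

Area of P0's cell: 326.8545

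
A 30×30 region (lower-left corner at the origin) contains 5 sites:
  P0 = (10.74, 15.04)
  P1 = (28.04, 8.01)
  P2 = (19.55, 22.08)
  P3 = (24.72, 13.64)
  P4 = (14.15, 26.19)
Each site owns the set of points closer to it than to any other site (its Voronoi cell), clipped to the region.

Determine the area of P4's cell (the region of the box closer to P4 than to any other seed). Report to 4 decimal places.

Area of P4's cell: 143.1988

1. box [0,30]×[0,30]: [(0, 0) (30, 0) (30, 30) (0, 30)]
2. ⊥bis P4·P0 via (12.445,20.615): [(0, 24.421) (30, 15.2462) (30, 30) (0, 30)]  |A|=304.9918
3. ⊥bis P4·P1 via (21.095,17.1): [(0, 24.421) (21.9078, 17.721) (30, 23.9037) (30, 30) (0, 30)]  |A|=269.9627
4. ⊥bis P4·P2 via (16.85,24.135): [(0, 24.421) (13.845, 20.1868) (21.3139, 30) (0, 30)]  |A|=143.1988
5. ⊥bis P4·P3 via (19.435,19.915): [(0, 24.421) (13.845, 20.1868) (21.3139, 30) (0, 30)]  |A|=143.1988
6. canonical 4-gon: [(0, 24.421) (13.845, 20.1868) (21.3139, 30) (0, 30)]
7. shoelace: 143.1988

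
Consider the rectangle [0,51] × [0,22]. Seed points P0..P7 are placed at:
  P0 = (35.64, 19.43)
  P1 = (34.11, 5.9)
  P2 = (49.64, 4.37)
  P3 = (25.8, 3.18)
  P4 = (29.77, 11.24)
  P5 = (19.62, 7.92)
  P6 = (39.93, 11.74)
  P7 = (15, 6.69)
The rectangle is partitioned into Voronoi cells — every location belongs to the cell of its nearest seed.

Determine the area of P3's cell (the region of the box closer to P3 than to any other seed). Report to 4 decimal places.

1. box [0,51]×[0,22]: [(0, 0) (51, 0) (51, 22) (0, 22)]
2. ⊥bis P3·P0 via (30.72,11.305): [(0, 0) (49.3893, 0) (13.058, 22) (0, 22)]  |A|=686.921
3. ⊥bis P3·P1 via (29.955,4.54): [(0, 0) (31.441, 0) (27.0042, 13.555) (13.058, 22) (0, 22)]  |A|=565.2759
4. ⊥bis P3·P2 via (37.72,3.775): [(0, 0) (31.441, 0) (27.0042, 13.555) (13.058, 22) (0, 22)]  |A|=565.2759
5. ⊥bis P3·P4 via (27.785,7.21): [(0, 20.8957) (0, 0) (31.441, 0) (29.3302, 6.4489)]  |A|=407.817
6. ⊥bis P3·P5 via (22.71,5.55): [(25.0256, 8.5691) (18.4532, 0) (31.441, 0) (29.3302, 6.4489)]  |A|=67.2892
7. ⊥bis P3·P6 via (32.865,7.46): [(25.0256, 8.5691) (18.4532, 0) (31.441, 0) (29.3302, 6.4489)]  |A|=67.2892
8. ⊥bis P3·P7 via (20.4,4.935): [(25.0256, 8.5691) (19.0483, 0.7759) (18.7961, 0) (31.441, 0) (29.3302, 6.4489)]  |A|=67.1562
9. canonical 5-gon: [(25.0256, 8.5691) (19.0483, 0.7759) (18.7961, 0) (31.441, 0) (29.3302, 6.4489)]
10. shoelace: 67.1562

Area of P3's cell: 67.1562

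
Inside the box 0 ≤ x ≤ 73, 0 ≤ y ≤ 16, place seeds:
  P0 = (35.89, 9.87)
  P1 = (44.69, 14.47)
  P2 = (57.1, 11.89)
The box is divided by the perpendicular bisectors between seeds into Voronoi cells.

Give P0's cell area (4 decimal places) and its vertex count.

1. box [0,73]×[0,16]: [(0, 0) (73, 0) (73, 16) (0, 16)]
2. ⊥bis P0·P1 via (40.29,12.17): [(0, 0) (46.6516, 0) (38.288, 16) (0, 16)]  |A|=679.5164
3. ⊥bis P0·P2 via (46.495,10.88): [(0, 0) (46.6516, 0) (38.288, 16) (0, 16)]  |A|=679.5164
4. canonical 4-gon: [(0, 0) (46.6516, 0) (38.288, 16) (0, 16)]
5. shoelace: 679.5164

Area of P0's cell: 679.5164 (4 vertices)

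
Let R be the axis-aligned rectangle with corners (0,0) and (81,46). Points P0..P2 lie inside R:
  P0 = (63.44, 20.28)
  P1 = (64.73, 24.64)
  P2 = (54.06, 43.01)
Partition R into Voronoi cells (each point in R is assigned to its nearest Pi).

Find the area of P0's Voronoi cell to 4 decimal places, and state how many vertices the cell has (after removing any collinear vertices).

Area of P0's cell: 1567.7536 (5 vertices)

1. box [0,81]×[0,46]: [(0, 0) (81, 0) (81, 46) (0, 46)]
2. ⊥bis P0·P1 via (64.085,22.46): [(0, 41.4209) (0, 0) (81, 0) (81, 17.4553)]  |A|=2384.4886
3. ⊥bis P0·P2 via (58.75,31.645): [(48.0145, 27.2148) (0, 7.4006) (0, 0) (81, 0) (81, 17.4553)]  |A|=1567.7536
4. canonical 5-gon: [(48.0145, 27.2148) (0, 7.4006) (0, 0) (81, 0) (81, 17.4553)]
5. shoelace: 1567.7536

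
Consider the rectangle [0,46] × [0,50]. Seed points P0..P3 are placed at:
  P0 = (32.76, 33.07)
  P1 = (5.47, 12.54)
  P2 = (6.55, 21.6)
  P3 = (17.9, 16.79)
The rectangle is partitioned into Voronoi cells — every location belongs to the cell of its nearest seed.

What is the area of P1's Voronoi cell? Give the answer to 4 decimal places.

1. box [0,46]×[0,50]: [(0, 0) (46, 0) (46, 50) (0, 50)]
2. ⊥bis P1·P0 via (19.115,22.805): [(0, 48.2141) (0, 0) (36.271, 0)]  |A|=874.3859
3. ⊥bis P1·P2 via (6.01,17.07): [(25.1454, 14.789) (0, 17.7864) (0, 0) (36.271, 0)]  |A|=491.8283
4. ⊥bis P1·P3 via (11.685,14.665): [(11.0689, 16.467) (0, 17.7864) (0, 0) (16.6992, 0)]  |A|=235.9303
5. canonical 4-gon: [(11.0689, 16.467) (0, 17.7864) (0, 0) (16.6992, 0)]
6. shoelace: 235.9303

Area of P1's cell: 235.9303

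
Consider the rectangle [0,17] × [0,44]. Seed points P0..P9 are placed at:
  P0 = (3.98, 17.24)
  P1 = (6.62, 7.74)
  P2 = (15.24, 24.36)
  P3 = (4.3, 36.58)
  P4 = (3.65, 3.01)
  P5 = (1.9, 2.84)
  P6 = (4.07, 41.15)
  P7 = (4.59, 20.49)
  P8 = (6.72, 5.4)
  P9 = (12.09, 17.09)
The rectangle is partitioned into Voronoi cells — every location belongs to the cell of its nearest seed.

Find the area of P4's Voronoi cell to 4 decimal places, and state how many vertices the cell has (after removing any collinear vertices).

Area of P4's cell: 20.9812 (4 vertices)

1. box [0,17]×[0,44]: [(0, 0) (17, 0) (17, 44) (0, 44)]
2. ⊥bis P4·P0 via (3.815,10.125): [(0, 10.2135) (0, 0) (17, 0) (17, 9.8192)]  |A|=170.278
3. ⊥bis P4·P1 via (5.135,5.375): [(0, 8.5993) (0, 0) (13.6952, 0)]  |A|=58.8845
4. ⊥bis P4·P2 via (9.445,13.685): [(0, 8.5993) (0, 0) (13.6952, 0)]  |A|=58.8845
5. ⊥bis P4·P3 via (3.975,19.795): [(0, 8.5993) (0, 0) (13.6952, 0)]  |A|=58.8845
6. ⊥bis P4·P5 via (2.775,2.925): [(2.3682, 7.1123) (3.0591, 0) (13.6952, 0)]  |A|=37.8232
7. ⊥bis P4·P6 via (3.86,22.08): [(2.3682, 7.1123) (3.0591, 0) (13.6952, 0)]  |A|=37.8232
8. ⊥bis P4·P7 via (4.12,11.75): [(2.3682, 7.1123) (3.0591, 0) (13.6952, 0)]  |A|=37.8232
9. ⊥bis P4·P8 via (5.185,4.205): [(3.4509, 6.4324) (2.3682, 7.1123) (3.0591, 0) (8.4586, 0)]  |A|=20.9812
10. ⊥bis P4·P9 via (7.87,10.05): [(3.4509, 6.4324) (2.3682, 7.1123) (3.0591, 0) (8.4586, 0)]  |A|=20.9812
11. canonical 4-gon: [(3.4509, 6.4324) (2.3682, 7.1123) (3.0591, 0) (8.4586, 0)]
12. shoelace: 20.9812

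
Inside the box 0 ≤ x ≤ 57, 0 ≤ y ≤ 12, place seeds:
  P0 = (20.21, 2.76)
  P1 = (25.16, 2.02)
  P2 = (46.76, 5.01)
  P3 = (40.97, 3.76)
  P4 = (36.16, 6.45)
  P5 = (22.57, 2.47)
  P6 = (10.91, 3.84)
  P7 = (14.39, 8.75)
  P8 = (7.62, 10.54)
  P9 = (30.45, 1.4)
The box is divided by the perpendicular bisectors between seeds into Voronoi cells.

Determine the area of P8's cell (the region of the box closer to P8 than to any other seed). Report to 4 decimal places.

1. box [0,57]×[0,12]: [(0, 0) (57, 0) (57, 12) (0, 12)]
2. ⊥bis P8·P0 via (13.915,6.65): [(0, 0) (9.8056, 0) (17.221, 12) (0, 12)]  |A|=162.16
3. ⊥bis P8·P1 via (16.39,6.28): [(0, 0) (9.8056, 0) (17.221, 12) (0, 12)]  |A|=162.16
4. ⊥bis P8·P2 via (27.19,7.775): [(0, 0) (9.8056, 0) (17.221, 12) (0, 12)]  |A|=162.16
5. ⊥bis P8·P3 via (24.295,7.15): [(0, 0) (9.8056, 0) (17.221, 12) (0, 12)]  |A|=162.16
6. ⊥bis P8·P4 via (21.89,8.495): [(0, 0) (9.8056, 0) (17.221, 12) (0, 12)]  |A|=162.16
7. ⊥bis P8·P5 via (15.095,6.505): [(0, 0) (9.8056, 0) (17.221, 12) (0, 12)]  |A|=162.16
8. ⊥bis P8·P6 via (9.265,7.19): [(0, 2.6405) (16.4197, 10.7033) (17.221, 12) (0, 12)]  |A|=88.0058
9. ⊥bis P8·P7 via (11.005,9.645): [(0, 2.6405) (10.5187, 7.8056) (11.6277, 12) (0, 12)]  |A|=73.6104
10. ⊥bis P8·P9 via (19.035,5.97): [(0, 2.6405) (10.5187, 7.8056) (11.6277, 12) (0, 12)]  |A|=73.6104
11. canonical 4-gon: [(0, 2.6405) (10.5187, 7.8056) (11.6277, 12) (0, 12)]
12. shoelace: 73.6104

Area of P8's cell: 73.6104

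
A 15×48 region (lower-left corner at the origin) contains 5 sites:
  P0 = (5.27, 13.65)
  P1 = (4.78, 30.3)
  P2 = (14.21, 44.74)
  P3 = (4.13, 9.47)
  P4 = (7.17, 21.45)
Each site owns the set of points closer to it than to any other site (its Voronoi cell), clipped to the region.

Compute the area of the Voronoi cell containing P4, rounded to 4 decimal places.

1. box [0,15]×[0,48]: [(0, 0) (15, 0) (15, 48) (0, 48)]
2. ⊥bis P4·P0 via (6.22,17.55): [(0, 19.0651) (15, 15.4113) (15, 48) (0, 48)]  |A|=461.4269
3. ⊥bis P4·P1 via (5.975,25.875): [(0, 24.2614) (0, 19.0651) (15, 15.4113) (15, 28.3123)]  |A|=135.7295
4. ⊥bis P4·P2 via (10.69,33.095): [(0, 24.2614) (0, 19.0651) (15, 15.4113) (15, 28.3123)]  |A|=135.7295
5. ⊥bis P4·P3 via (5.65,15.46): [(0, 24.2614) (0, 19.0651) (15, 15.4113) (15, 28.3123)]  |A|=135.7295
6. canonical 4-gon: [(0, 24.2614) (0, 19.0651) (15, 15.4113) (15, 28.3123)]
7. shoelace: 135.7295

Area of P4's cell: 135.7295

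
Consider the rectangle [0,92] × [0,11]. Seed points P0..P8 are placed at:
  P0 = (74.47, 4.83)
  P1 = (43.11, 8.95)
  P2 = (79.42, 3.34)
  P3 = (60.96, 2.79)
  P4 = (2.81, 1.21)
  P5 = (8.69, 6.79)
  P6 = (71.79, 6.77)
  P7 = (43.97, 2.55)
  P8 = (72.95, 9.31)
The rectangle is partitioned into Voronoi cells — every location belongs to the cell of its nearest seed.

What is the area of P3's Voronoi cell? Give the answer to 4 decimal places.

1. box [0,92]×[0,11]: [(0, 0) (92, 0) (92, 11) (0, 11)]
2. ⊥bis P3·P0 via (67.715,3.81): [(0, 0) (68.2903, 0) (66.6293, 11) (0, 11)]  |A|=742.0579
3. ⊥bis P3·P1 via (52.035,5.87): [(50.0093, 0) (68.2903, 0) (66.6293, 11) (53.8054, 11)]  |A|=171.0775
4. ⊥bis P3·P2 via (70.19,3.065): [(50.0093, 0) (68.2903, 0) (66.6293, 11) (53.8054, 11)]  |A|=171.0775
5. ⊥bis P3·P4 via (31.885,2): [(50.0093, 0) (68.2903, 0) (66.6293, 11) (53.8054, 11)]  |A|=171.0775
6. ⊥bis P3·P5 via (34.825,4.79): [(50.0093, 0) (68.2903, 0) (66.6293, 11) (53.8054, 11)]  |A|=171.0775
7. ⊥bis P3·P6 via (66.375,4.78): [(50.0093, 0) (68.1316, 0) (64.0892, 11) (53.8054, 11)]  |A|=156.234
8. ⊥bis P3·P7 via (52.465,2.67): [(52.4047, 6.9412) (52.5027, 0) (68.1316, 0) (64.0892, 11) (53.8054, 11)]  |A|=147.5802
9. ⊥bis P3·P8 via (66.955,6.05): [(52.4047, 6.9412) (52.5027, 0) (68.1316, 0) (64.0892, 11) (53.8054, 11)]  |A|=147.5802
10. canonical 5-gon: [(52.4047, 6.9412) (52.5027, 0) (68.1316, 0) (64.0892, 11) (53.8054, 11)]
11. shoelace: 147.5802

Area of P3's cell: 147.5802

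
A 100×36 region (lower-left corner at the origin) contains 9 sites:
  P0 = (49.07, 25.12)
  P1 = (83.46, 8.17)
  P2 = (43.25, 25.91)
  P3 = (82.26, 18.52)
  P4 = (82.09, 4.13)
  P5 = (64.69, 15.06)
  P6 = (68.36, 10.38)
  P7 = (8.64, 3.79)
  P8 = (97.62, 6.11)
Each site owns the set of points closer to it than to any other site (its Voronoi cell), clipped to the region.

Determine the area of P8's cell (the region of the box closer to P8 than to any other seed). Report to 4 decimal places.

Area of P8's cell: 177.6536

1. box [0,100]×[0,36]: [(0, 0) (100, 0) (100, 36) (0, 36)]
2. ⊥bis P8·P0 via (73.345,15.615): [(67.2309, 0) (100, 0) (100, 36) (81.3269, 36)]  |A|=925.9611
3. ⊥bis P8·P1 via (90.54,7.14): [(89.5013, 0) (100, 0) (100, 36) (94.7386, 36)]  |A|=283.6831
4. ⊥bis P8·P2 via (70.435,16.01): [(89.5013, 0) (100, 0) (100, 36) (94.7386, 36)]  |A|=283.6831
5. ⊥bis P8·P3 via (89.94,12.315): [(91.59, 14.3572) (89.5013, 0) (100, 0) (100, 24.7664)]  |A|=179.5092
6. ⊥bis P8·P4 via (89.855,5.12): [(91.59, 14.3572) (90.0377, 3.6872) (90.5078, 0) (100, 0) (100, 24.7664)]  |A|=177.6536
7. ⊥bis P8·P5 via (81.155,10.585): [(91.59, 14.3572) (90.0377, 3.6872) (90.5078, 0) (100, 0) (100, 24.7664)]  |A|=177.6536
8. ⊥bis P8·P6 via (82.99,8.245): [(91.59, 14.3572) (90.0377, 3.6872) (90.5078, 0) (100, 0) (100, 24.7664)]  |A|=177.6536
9. ⊥bis P8·P7 via (53.13,4.95): [(91.59, 14.3572) (90.0377, 3.6872) (90.5078, 0) (100, 0) (100, 24.7664)]  |A|=177.6536
10. canonical 5-gon: [(91.59, 14.3572) (90.0377, 3.6872) (90.5078, 0) (100, 0) (100, 24.7664)]
11. shoelace: 177.6536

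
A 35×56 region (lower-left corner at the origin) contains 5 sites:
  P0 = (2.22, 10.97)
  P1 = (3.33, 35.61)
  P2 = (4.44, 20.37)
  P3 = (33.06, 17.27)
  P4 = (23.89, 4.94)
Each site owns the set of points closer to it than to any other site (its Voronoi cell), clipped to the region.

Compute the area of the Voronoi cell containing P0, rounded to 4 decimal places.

Area of P0's cell: 189.7414

1. box [0,35]×[0,56]: [(0, 0) (35, 0) (35, 56) (0, 56)]
2. ⊥bis P0·P1 via (2.775,23.29): [(0, 23.415) (0, 0) (35, 0) (35, 21.8383)]  |A|=791.933
3. ⊥bis P0·P2 via (3.33,15.67): [(0, 16.4564) (0, 0) (35, 0) (35, 8.1905)]  |A|=431.3214
4. ⊥bis P0·P3 via (17.64,14.12): [(18.0327, 12.1977) (0, 16.4564) (0, 0) (20.5244, 0)]  |A|=273.5521
5. ⊥bis P0·P4 via (13.055,7.955): [(14.4697, 13.0391) (0, 16.4564) (0, 0) (10.8414, 0)]  |A|=189.7414
6. canonical 4-gon: [(14.4697, 13.0391) (0, 16.4564) (0, 0) (10.8414, 0)]
7. shoelace: 189.7414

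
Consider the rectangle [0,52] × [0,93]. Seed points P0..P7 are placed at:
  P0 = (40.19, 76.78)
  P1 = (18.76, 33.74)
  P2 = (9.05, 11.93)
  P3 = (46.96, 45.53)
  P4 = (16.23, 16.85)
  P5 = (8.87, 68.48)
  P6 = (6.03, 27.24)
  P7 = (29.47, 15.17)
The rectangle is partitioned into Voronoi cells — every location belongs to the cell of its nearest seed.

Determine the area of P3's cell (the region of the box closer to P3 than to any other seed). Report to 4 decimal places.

1. box [0,52]×[0,93]: [(0, 0) (52, 0) (52, 93) (0, 93)]
2. ⊥bis P3·P0 via (43.575,61.155): [(0, 51.7149) (0, 0) (52, 0) (52, 62.9802)]  |A|=2982.0727
3. ⊥bis P3·P1 via (32.86,39.635): [(25.4999, 57.2392) (49.4308, 0) (52, 0) (52, 62.9802)]  |A|=908.0189
4. ⊥bis P3·P2 via (28.005,28.73): [(25.4999, 57.2392) (45.8253, 8.6238) (52, 1.6571) (52, 62.9802)]  |A|=891.8248
5. ⊥bis P3·P4 via (31.595,31.19): [(25.4999, 57.2392) (40.2824, 21.8816) (52, 9.3265) (52, 62.9802)]  |A|=825.2679
6. ⊥bis P3·P5 via (27.915,57.005): [(28.4399, 57.8761) (26.5471, 54.7346) (40.2824, 21.8816) (52, 9.3265) (52, 62.9802)]  |A|=821.2528
7. ⊥bis P3·P6 via (26.495,36.385): [(28.4399, 57.8761) (26.5471, 54.7346) (40.2824, 21.8816) (52, 9.3265) (52, 62.9802)]  |A|=821.2528
8. ⊥bis P3·P7 via (38.215,30.35): [(28.4399, 57.8761) (26.5471, 54.7346) (36.2746, 31.4679) (52, 22.4086) (52, 62.9802)]  |A|=687.3873
9. canonical 5-gon: [(28.4399, 57.8761) (26.5471, 54.7346) (36.2746, 31.4679) (52, 22.4086) (52, 62.9802)]
10. shoelace: 687.3873

Area of P3's cell: 687.3873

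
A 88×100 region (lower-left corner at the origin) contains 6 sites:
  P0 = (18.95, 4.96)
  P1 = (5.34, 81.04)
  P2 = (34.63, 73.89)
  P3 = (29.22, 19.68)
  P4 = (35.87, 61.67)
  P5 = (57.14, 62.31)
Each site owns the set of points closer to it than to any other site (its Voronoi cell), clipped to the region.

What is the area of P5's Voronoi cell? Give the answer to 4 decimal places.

1. box [0,88]×[0,100]: [(0, 0) (88, 0) (88, 100) (0, 100)]
2. ⊥bis P5·P0 via (38.045,33.635): [(0, 58.9696) (88, 0.3694) (88, 100) (0, 100)]  |A|=6189.084
3. ⊥bis P5·P1 via (31.24,71.675): [(21.4751, 44.6691) (88, 0.3694) (88, 100) (41.4818, 100)]  |A|=4600.9033
4. ⊥bis P5·P2 via (45.885,68.1): [(30.6785, 38.5405) (88, 0.3694) (88, 100) (62.2956, 100)]  |A|=3645.3808
5. ⊥bis P5·P3 via (43.18,40.995): [(34.7735, 46.5007) (88, 11.6407) (88, 100) (62.2956, 100)]  |A|=3039.112
6. ⊥bis P5·P4 via (46.505,61.99): [(46.2971, 68.901) (47.2163, 38.3515) (88, 11.6407) (88, 100) (62.2956, 100)]  |A|=2852.7976
7. canonical 5-gon: [(46.2971, 68.901) (47.2163, 38.3515) (88, 11.6407) (88, 100) (62.2956, 100)]
8. shoelace: 2852.7976

Area of P5's cell: 2852.7976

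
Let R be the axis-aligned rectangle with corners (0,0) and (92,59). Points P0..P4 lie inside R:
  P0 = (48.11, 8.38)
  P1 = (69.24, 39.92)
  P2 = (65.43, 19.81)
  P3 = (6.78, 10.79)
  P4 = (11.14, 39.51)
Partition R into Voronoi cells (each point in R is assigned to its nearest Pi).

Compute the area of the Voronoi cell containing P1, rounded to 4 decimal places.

1. box [0,92]×[0,59]: [(0, 0) (92, 0) (92, 59) (0, 59)]
2. ⊥bis P1·P0 via (58.675,24.15): [(92, 1.8242) (92, 59) (6.6556, 59)]  |A|=2439.818
3. ⊥bis P1·P2 via (67.335,29.865): [(43.3661, 34.4061) (92, 25.192) (92, 59) (6.6556, 59)]  |A|=1871.5825
4. ⊥bis P1·P3 via (38.01,25.355): [(29.4365, 43.7381) (43.3661, 34.4061) (92, 25.192) (92, 59) (22.3187, 59)]  |A|=1752.0587
5. ⊥bis P1·P4 via (40.19,39.715): [(40.2126, 36.5188) (43.3661, 34.4061) (92, 25.192) (92, 59) (40.0539, 59)]  |A|=1496.1657
6. canonical 5-gon: [(40.2126, 36.5188) (43.3661, 34.4061) (92, 25.192) (92, 59) (40.0539, 59)]
7. shoelace: 1496.1657

Area of P1's cell: 1496.1657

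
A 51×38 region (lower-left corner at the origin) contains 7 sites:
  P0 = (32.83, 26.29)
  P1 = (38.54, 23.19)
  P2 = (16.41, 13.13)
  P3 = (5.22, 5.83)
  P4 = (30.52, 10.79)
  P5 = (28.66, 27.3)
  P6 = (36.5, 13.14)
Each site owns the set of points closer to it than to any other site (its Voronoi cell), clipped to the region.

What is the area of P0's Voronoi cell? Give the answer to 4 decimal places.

Area of P0's cell: 125.3582

1. box [0,51]×[0,38]: [(0, 0) (51, 0) (51, 38) (0, 38)]
2. ⊥bis P0·P1 via (35.685,24.74): [(0, 0) (22.2535, 0) (42.8839, 38) (0, 38)]  |A|=1237.6111
3. ⊥bis P0·P2 via (24.62,19.71): [(29.5885, 13.5107) (42.8839, 38) (9.9613, 38)]  |A|=403.1271
4. ⊥bis P0·P3 via (19.025,16.06): [(29.5885, 13.5107) (42.8839, 38) (9.9613, 38)]  |A|=403.1271
5. ⊥bis P0·P4 via (31.675,18.54): [(24.7279, 19.5753) (32.2708, 18.4512) (42.8839, 38) (9.9613, 38)]  |A|=382.9867
6. ⊥bis P0·P5 via (30.745,26.795): [(28.8476, 18.9614) (32.2708, 18.4512) (42.8839, 38) (33.4589, 38)]  |A|=125.886
7. ⊥bis P0·P6 via (34.665,19.715): [(28.8476, 18.9614) (30.8796, 18.6585) (32.6519, 19.1532) (42.8839, 38) (33.4589, 38)]  |A|=125.3582
8. canonical 5-gon: [(28.8476, 18.9614) (30.8796, 18.6585) (32.6519, 19.1532) (42.8839, 38) (33.4589, 38)]
9. shoelace: 125.3582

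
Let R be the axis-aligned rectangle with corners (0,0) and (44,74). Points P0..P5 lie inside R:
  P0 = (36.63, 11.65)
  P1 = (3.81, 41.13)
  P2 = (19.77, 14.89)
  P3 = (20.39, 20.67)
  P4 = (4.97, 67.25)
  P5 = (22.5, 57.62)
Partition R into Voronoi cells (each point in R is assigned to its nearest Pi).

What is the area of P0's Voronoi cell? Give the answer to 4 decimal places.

1. box [0,44]×[0,74]: [(0, 0) (44, 0) (44, 74) (0, 74)]
2. ⊥bis P0·P1 via (20.22,26.39): [(0, 3.8791) (0, 0) (44, 0) (44, 52.8642)]  |A|=1248.3534
3. ⊥bis P0·P2 via (28.2,13.27): [(33.5794, 41.263) (25.6499, 0) (44, 0) (44, 52.8642)]  |A|=654.0277
4. ⊥bis P0·P3 via (28.51,16.16): [(28.8852, 16.8355) (25.6499, 0) (44, 0) (44, 44.0489)]  |A|=487.3619
5. ⊥bis P0·P4 via (20.8,39.45): [(28.8852, 16.8355) (25.6499, 0) (44, 0) (44, 44.0489)]  |A|=487.3619
6. ⊥bis P0·P5 via (29.565,34.635): [(40.6667, 38.0474) (28.8852, 16.8355) (25.6499, 0) (44, 0) (44, 39.0719)]  |A|=479.067
7. canonical 5-gon: [(40.6667, 38.0474) (28.8852, 16.8355) (25.6499, 0) (44, 0) (44, 39.0719)]
8. shoelace: 479.067

Area of P0's cell: 479.0670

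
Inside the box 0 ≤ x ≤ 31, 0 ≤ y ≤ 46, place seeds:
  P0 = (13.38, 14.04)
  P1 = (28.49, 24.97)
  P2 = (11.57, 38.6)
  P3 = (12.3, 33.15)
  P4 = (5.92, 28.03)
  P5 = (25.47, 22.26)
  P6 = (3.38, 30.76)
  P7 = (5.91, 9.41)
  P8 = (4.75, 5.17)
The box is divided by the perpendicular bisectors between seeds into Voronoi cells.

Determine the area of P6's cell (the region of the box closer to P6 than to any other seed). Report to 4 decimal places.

Area of P6's cell: 74.8707

1. box [0,31]×[0,46]: [(0, 0) (31, 0) (31, 46) (0, 46)]
2. ⊥bis P6·P0 via (8.38,22.4): [(0, 17.388) (31, 35.9287) (31, 46) (0, 46)]  |A|=599.5904
3. ⊥bis P6·P1 via (15.935,27.865): [(0, 17.388) (15.6818, 26.7671) (20.1167, 46) (0, 46)]  |A|=417.7948
4. ⊥bis P6·P2 via (7.475,34.68): [(0, 42.4887) (0, 17.388) (15.2799, 26.5267)]  |A|=191.7673
5. ⊥bis P6·P3 via (7.84,31.955): [(6.9679, 35.2097) (0, 42.4887) (0, 17.388) (10.1211, 23.4413)]  |A|=156.5481
6. ⊥bis P6·P4 via (4.65,29.395): [(7.7525, 32.2816) (6.9679, 35.2097) (0, 42.4887) (0, 25.0686)]  |A|=74.8707
7. ⊥bis P6·P5 via (14.425,26.51): [(7.7525, 32.2816) (6.9679, 35.2097) (0, 42.4887) (0, 25.0686)]  |A|=74.8707
8. ⊥bis P6·P7 via (4.645,20.085): [(7.7525, 32.2816) (6.9679, 35.2097) (0, 42.4887) (0, 25.0686)]  |A|=74.8707
9. ⊥bis P6·P8 via (4.065,17.965): [(7.7525, 32.2816) (6.9679, 35.2097) (0, 42.4887) (0, 25.0686)]  |A|=74.8707
10. canonical 4-gon: [(7.7525, 32.2816) (6.9679, 35.2097) (0, 42.4887) (0, 25.0686)]
11. shoelace: 74.8707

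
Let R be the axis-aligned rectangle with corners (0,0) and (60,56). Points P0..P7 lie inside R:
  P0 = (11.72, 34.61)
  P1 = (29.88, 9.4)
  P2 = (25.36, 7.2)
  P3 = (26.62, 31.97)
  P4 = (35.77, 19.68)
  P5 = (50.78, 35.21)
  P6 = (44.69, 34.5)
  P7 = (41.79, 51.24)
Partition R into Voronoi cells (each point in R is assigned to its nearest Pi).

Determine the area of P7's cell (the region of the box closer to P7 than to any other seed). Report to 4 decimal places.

1. box [0,60]×[0,56]: [(0, 0) (60, 0) (60, 56) (0, 56)]
2. ⊥bis P7·P0 via (26.755,42.925): [(50.4944, 0) (60, 0) (60, 56) (19.524, 56)]  |A|=1399.4867
3. ⊥bis P7·P1 via (35.835,30.32): [(33.3321, 31.0325) (60, 23.4413) (60, 56) (19.524, 56)]  |A|=939.4298
4. ⊥bis P7·P2 via (33.575,29.22): [(33.3321, 31.0325) (60, 23.4413) (60, 56) (19.524, 56)]  |A|=939.4298
5. ⊥bis P7·P3 via (34.205,41.605): [(22.3033, 50.9744) (55.736, 24.6551) (60, 23.4413) (60, 56) (19.524, 56)]  |A|=751.2086
6. ⊥bis P7·P4 via (38.78,35.46): [(22.3033, 50.9744) (43.044, 34.6467) (60, 31.4123) (60, 56) (19.524, 56)]  |A|=670.0306
7. ⊥bis P7·P5 via (46.285,43.225): [(22.3033, 50.9744) (38.0288, 38.5947) (60, 50.9167) (60, 56) (19.524, 56)]  |A|=430.4021
8. ⊥bis P7·P6 via (43.24,42.87): [(22.3033, 50.9744) (34.5176, 41.3589) (46.7301, 43.4746) (60, 50.9167) (60, 56) (19.524, 56)]  |A|=409.8089
9. canonical 6-gon: [(22.3033, 50.9744) (34.5176, 41.3589) (46.7301, 43.4746) (60, 50.9167) (60, 56) (19.524, 56)]
10. shoelace: 409.8089

Area of P7's cell: 409.8089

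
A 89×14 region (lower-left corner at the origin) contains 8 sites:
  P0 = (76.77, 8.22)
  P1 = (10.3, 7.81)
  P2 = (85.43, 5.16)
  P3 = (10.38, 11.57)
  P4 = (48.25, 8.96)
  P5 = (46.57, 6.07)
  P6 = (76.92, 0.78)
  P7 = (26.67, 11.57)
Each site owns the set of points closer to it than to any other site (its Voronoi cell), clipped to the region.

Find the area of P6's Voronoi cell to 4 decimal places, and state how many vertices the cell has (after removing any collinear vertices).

1. box [0,89]×[0,14]: [(0, 0) (89, 0) (89, 14) (0, 14)]
2. ⊥bis P6·P0 via (76.845,4.5): [(0, 2.9507) (0, 0) (89, 0) (89, 4.7451)]  |A|=342.4616
3. ⊥bis P6·P1 via (43.61,4.295): [(43.5608, 3.8289) (43.1568, 0) (89, 0) (89, 4.7451)]  |A|=195.5715
4. ⊥bis P6·P2 via (81.175,2.97): [(80.3511, 4.5707) (43.5608, 3.8289) (43.1568, 0) (82.7036, 0)]  |A|=160.6624
5. ⊥bis P6·P3 via (43.65,6.175): [(80.3511, 4.5707) (43.5608, 3.8289) (43.1568, 0) (82.7036, 0)]  |A|=160.6624
6. ⊥bis P6·P4 via (62.585,4.87): [(80.3511, 4.5707) (62.3963, 4.2087) (61.1955, 0) (82.7036, 0)]  |A|=86.7193
7. ⊥bis P6·P5 via (61.745,3.425): [(80.3511, 4.5707) (62.3963, 4.2087) (61.1955, 0) (82.7036, 0)]  |A|=86.7193
8. ⊥bis P6·P7 via (51.795,6.175): [(80.3511, 4.5707) (62.3963, 4.2087) (61.1955, 0) (82.7036, 0)]  |A|=86.7193
9. canonical 4-gon: [(80.3511, 4.5707) (62.3963, 4.2087) (61.1955, 0) (82.7036, 0)]
10. shoelace: 86.7193

Area of P6's cell: 86.7193 (4 vertices)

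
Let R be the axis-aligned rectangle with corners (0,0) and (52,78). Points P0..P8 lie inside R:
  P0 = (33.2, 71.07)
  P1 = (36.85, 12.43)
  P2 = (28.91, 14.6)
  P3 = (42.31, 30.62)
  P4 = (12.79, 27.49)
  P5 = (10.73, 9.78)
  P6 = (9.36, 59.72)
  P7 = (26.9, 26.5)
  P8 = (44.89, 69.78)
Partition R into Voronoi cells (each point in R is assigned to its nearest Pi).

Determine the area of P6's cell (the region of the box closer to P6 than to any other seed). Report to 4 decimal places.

Area of P6's cell: 775.9765

1. box [0,52]×[0,78]: [(0, 0) (52, 0) (52, 78) (0, 78)]
2. ⊥bis P6·P0 via (21.28,65.395): [(0, 0) (52, 0) (52, 0.8695) (15.2789, 78) (0, 78)]  |A|=2639.8401
3. ⊥bis P6·P1 via (23.105,36.075): [(0, 22.6439) (32.6088, 41.5996) (15.2789, 78) (0, 78)]  |A|=1180.6255
4. ⊥bis P6·P2 via (19.135,37.16): [(0, 28.869) (32.0568, 42.7589) (15.2789, 78) (0, 78)]  |A|=1056.7143
5. ⊥bis P6·P3 via (25.835,45.17): [(0, 28.869) (18.529, 36.8974) (29.1317, 48.9029) (15.2789, 78) (0, 78)]  |A|=1006.5842
6. ⊥bis P6·P4 via (11.075,43.605): [(0, 42.4264) (25.8407, 45.1764) (29.1317, 48.9029) (15.2789, 78) (0, 78)]  |A|=784.0686
7. ⊥bis P6·P5 via (10.045,34.75): [(0, 42.4264) (25.8407, 45.1764) (29.1317, 48.9029) (15.2789, 78) (0, 78)]  |A|=784.0686
8. ⊥bis P6·P7 via (18.13,43.11): [(0, 42.4264) (21.0852, 44.6703) (29.1257, 48.9157) (15.2789, 78) (0, 78)]  |A|=775.9765
9. ⊥bis P6·P8 via (27.125,64.75): [(0, 42.4264) (21.0852, 44.6703) (29.1257, 48.9157) (15.2789, 78) (0, 78)]  |A|=775.9765
10. canonical 5-gon: [(0, 42.4264) (21.0852, 44.6703) (29.1257, 48.9157) (15.2789, 78) (0, 78)]
11. shoelace: 775.9765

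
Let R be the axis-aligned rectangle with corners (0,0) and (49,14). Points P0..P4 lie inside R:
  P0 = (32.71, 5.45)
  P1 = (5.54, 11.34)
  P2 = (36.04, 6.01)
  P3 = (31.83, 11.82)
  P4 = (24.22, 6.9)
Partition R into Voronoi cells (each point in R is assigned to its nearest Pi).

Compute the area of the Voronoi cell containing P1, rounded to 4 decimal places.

1. box [0,49]×[0,14]: [(0, 0) (49, 0) (49, 14) (0, 14)]
2. ⊥bis P1·P0 via (19.125,8.395): [(0, 0) (17.3051, 0) (20.3401, 14) (0, 14)]  |A|=263.5162
3. ⊥bis P1·P2 via (20.79,8.675): [(0, 0) (17.3051, 0) (20.3401, 14) (0, 14)]  |A|=263.5162
4. ⊥bis P1·P3 via (18.685,11.58): [(0, 0) (17.3051, 0) (18.7728, 6.7704) (18.6408, 14) (0, 14)]  |A|=257.3738
5. ⊥bis P1·P4 via (14.88,9.12): [(0, 0) (12.7123, 0) (16.0399, 14) (0, 14)]  |A|=201.2654
6. canonical 4-gon: [(0, 0) (12.7123, 0) (16.0399, 14) (0, 14)]
7. shoelace: 201.2654

Area of P1's cell: 201.2654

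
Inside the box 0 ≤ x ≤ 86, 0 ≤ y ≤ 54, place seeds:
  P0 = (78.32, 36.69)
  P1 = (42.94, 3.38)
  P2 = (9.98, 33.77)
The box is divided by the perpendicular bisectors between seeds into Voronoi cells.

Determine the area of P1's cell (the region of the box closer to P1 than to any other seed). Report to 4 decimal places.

Area of P1's cell: 1320.7130

1. box [0,86]×[0,54]: [(0, 0) (86, 0) (86, 54) (0, 54)]
2. ⊥bis P1·P0 via (60.63,20.035): [(0, 0) (79.4928, 0) (28.6522, 54) (0, 54)]  |A|=2919.9153
3. ⊥bis P1·P2 via (26.46,18.575): [(9.3334, 0) (79.4928, 0) (44.0466, 37.6489)]  |A|=1320.713
4. canonical 3-gon: [(9.3334, 0) (79.4928, 0) (44.0466, 37.6489)]
5. shoelace: 1320.713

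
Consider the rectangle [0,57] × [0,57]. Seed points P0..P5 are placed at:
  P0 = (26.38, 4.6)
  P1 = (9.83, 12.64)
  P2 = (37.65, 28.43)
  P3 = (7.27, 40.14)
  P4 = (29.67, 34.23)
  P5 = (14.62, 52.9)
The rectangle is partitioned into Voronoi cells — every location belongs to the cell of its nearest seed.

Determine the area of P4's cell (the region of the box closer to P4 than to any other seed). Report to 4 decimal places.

1. box [0,57]×[0,57]: [(0, 0) (57, 0) (57, 57) (0, 57)]
2. ⊥bis P4·P0 via (28.025,19.415): [(0, 22.5268) (57, 16.1977) (57, 57) (0, 57)]  |A|=2145.3513
3. ⊥bis P4·P1 via (19.75,23.435): [(0, 41.5841) (23.5885, 19.9076) (57, 16.1977) (57, 57) (0, 57)]  |A|=1920.5838
4. ⊥bis P4·P2 via (33.66,31.33): [(0, 41.5841) (23.5885, 19.9076) (25.2259, 19.7258) (52.3174, 57) (0, 57)]  |A|=1185.0853
5. ⊥bis P4·P3 via (18.47,37.185): [(15.7999, 27.0649) (23.5885, 19.9076) (25.2259, 19.7258) (52.3174, 57) (23.698, 57)]  |A|=708.6001
6. ⊥bis P4·P5 via (22.145,43.565): [(19.6153, 41.5258) (15.7999, 27.0649) (23.5885, 19.9076) (25.2259, 19.7258) (52.3174, 57) (38.8115, 57)]  |A|=591.6646
7. canonical 6-gon: [(19.6153, 41.5258) (15.7999, 27.0649) (23.5885, 19.9076) (25.2259, 19.7258) (52.3174, 57) (38.8115, 57)]
8. shoelace: 591.6646

Area of P4's cell: 591.6646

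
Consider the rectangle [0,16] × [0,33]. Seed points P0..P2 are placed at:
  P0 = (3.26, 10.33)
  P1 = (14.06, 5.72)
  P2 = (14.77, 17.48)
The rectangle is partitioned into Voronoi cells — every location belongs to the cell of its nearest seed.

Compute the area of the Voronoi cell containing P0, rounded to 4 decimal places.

Area of P0's cell: 177.2503

1. box [0,16]×[0,33]: [(0, 0) (16, 0) (16, 33) (0, 33)]
2. ⊥bis P0·P1 via (8.66,8.025): [(0, 0) (5.2345, 0) (16, 25.2207) (16, 33) (0, 33)]  |A|=392.2437
3. ⊥bis P0·P2 via (9.015,13.905): [(0, 28.4173) (0, 0) (5.2345, 0) (10.2922, 11.8489)]  |A|=177.2503
4. canonical 4-gon: [(0, 28.4173) (0, 0) (5.2345, 0) (10.2922, 11.8489)]
5. shoelace: 177.2503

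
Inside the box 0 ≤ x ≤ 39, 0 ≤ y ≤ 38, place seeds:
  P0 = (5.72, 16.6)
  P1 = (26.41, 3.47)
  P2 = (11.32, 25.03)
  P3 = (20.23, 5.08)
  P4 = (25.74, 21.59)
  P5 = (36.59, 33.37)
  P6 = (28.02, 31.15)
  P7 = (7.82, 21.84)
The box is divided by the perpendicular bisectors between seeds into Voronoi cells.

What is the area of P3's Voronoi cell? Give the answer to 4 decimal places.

1. box [0,39]×[0,38]: [(0, 0) (39, 0) (39, 38) (0, 38)]
2. ⊥bis P3·P0 via (12.975,10.84): [(4.3687, 0) (39, 0) (39, 38) (34.5383, 38)]  |A|=742.7666
3. ⊥bis P3·P1 via (23.32,4.275): [(30.918, 33.4401) (4.3687, 0) (22.2063, 0)]  |A|=298.2448
4. ⊥bis P3·P2 via (15.775,15.055): [(27.4916, 20.2878) (16.6216, 15.4331) (4.3687, 0) (22.2063, 0)]  |A|=235.0794
5. ⊥bis P3·P4 via (22.985,13.335): [(25.4647, 12.5074) (16.6544, 15.4478) (16.6216, 15.4331) (4.3687, 0) (22.2063, 0)]  |A|=197.8256
6. ⊥bis P3·P5 via (28.41,19.225): [(25.4647, 12.5074) (16.6544, 15.4478) (16.6216, 15.4331) (4.3687, 0) (22.2063, 0)]  |A|=197.8256
7. ⊥bis P3·P6 via (24.125,18.115): [(25.4647, 12.5074) (16.6544, 15.4478) (16.6216, 15.4331) (4.3687, 0) (22.2063, 0)]  |A|=197.8256
8. ⊥bis P3·P7 via (14.025,13.46): [(25.4647, 12.5074) (16.6924, 15.4351) (16.5245, 15.3108) (4.3687, 0) (22.2063, 0)]  |A|=197.8209
9. canonical 5-gon: [(25.4647, 12.5074) (16.6924, 15.4351) (16.5245, 15.3108) (4.3687, 0) (22.2063, 0)]
10. shoelace: 197.8209

Area of P3's cell: 197.8209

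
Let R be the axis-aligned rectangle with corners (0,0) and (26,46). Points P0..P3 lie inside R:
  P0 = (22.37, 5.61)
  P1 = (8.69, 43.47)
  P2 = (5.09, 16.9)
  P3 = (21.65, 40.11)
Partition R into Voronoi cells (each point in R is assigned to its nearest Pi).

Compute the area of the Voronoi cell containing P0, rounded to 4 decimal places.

Area of P0's cell: 278.0394

1. box [0,26]×[0,46]: [(0, 0) (26, 0) (26, 46) (0, 46)]
2. ⊥bis P0·P1 via (15.53,24.54): [(0, 18.9285) (0, 0) (26, 0) (26, 28.3231)]  |A|=614.2716
3. ⊥bis P0·P2 via (13.73,11.255): [(24.5359, 27.7941) (6.3765, 0) (26, 0) (26, 28.3231)]  |A|=293.4427
4. ⊥bis P0·P3 via (22.01,22.86): [(21.3026, 22.8452) (6.3765, 0) (26, 0) (26, 22.9433)]  |A|=278.0394
5. canonical 4-gon: [(21.3026, 22.8452) (6.3765, 0) (26, 0) (26, 22.9433)]
6. shoelace: 278.0394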